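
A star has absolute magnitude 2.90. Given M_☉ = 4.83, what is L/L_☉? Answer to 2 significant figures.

L/L_☉ ≈ 5.9

M − M_☉ = 2.90 − 4.83 = -1.930
L/L_☉ = 10^(−0.4 (M − M_☉)) = 10^0.772 = 5.916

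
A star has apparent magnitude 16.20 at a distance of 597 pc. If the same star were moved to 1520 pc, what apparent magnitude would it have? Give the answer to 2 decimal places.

m ≈ 18.23

Flux ∝ 1/d², so Δm = 5 log₁₀(d₂/d₁) = 5 log₁₀(1520/597) = 2.029
m₂ = m₁ + Δm = 16.20 + (2.029) = 18.229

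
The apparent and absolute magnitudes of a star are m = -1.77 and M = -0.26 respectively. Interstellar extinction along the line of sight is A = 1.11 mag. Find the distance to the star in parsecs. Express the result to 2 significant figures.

d ≈ 3.0 pc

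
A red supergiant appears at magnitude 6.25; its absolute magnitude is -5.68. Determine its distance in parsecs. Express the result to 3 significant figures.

Distance modulus: m − M = 6.25 − (-5.68) = 11.930
m − M = 5 log₁₀ d − 5
log₁₀ d = (m − M)/5 + 1 = 3.3860
d = 10^3.3860 = 2432 pc

d ≈ 2430 pc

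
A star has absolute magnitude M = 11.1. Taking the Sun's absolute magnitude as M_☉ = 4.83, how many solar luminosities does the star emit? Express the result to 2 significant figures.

L/L_☉ ≈ 3.1×10^-3

M − M_☉ = 11.1 − 4.83 = 6.270
L/L_☉ = 10^(−0.4 (M − M_☉)) = 10^-2.508 = 3.105×10^-3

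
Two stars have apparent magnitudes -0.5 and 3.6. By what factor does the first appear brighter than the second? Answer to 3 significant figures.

Magnitude difference = -4.1
Flux ratio = 10^(−0.4 Δm) = 10^(−0.4 × -4.1) = 10^1.640 = 43.65

43.7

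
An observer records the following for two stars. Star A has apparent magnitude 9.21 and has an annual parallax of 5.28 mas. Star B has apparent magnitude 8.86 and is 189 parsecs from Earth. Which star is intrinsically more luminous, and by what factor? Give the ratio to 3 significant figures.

Star B is more luminous, by a factor of 1.37.

Star A: p = 5.28 mas = 5.28×10^-3″ → d = 1/p = 189.4 pc
Star A: M = m − 5 log₁₀ d + 5 = 9.21 − 5·2.2774 + 5 = 2.823
Star B: M = m − 5 log₁₀ d + 5 = 8.86 − 5·2.2765 + 5 = 2.478
ΔM = M_A − M_B = 2.823 − (2.478) = 0.345; smaller M is more luminous → Star B.
L ratio = 10^(0.4 |ΔM|) = 10^0.138 = 1.375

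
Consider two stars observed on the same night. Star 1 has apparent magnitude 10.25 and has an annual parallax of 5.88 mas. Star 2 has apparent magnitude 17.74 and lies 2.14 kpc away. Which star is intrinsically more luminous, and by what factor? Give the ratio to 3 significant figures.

Star 1: p = 5.88 mas = 5.88×10^-3″ → d = 1/p = 170.1 pc
Star 1: M = m − 5 log₁₀ d + 5 = 10.25 − 5·2.2306 + 5 = 4.097
Star 2: d = 2.14 kpc = 2140 pc
Star 2: M = m − 5 log₁₀ d + 5 = 17.74 − 5·3.3304 + 5 = 6.088
ΔM = M_1 − M_2 = 4.097 − (6.088) = -1.991; smaller M is more luminous → Star 1.
L ratio = 10^(0.4 |ΔM|) = 10^0.796 = 6.258

Star 1 is more luminous, by a factor of 6.26.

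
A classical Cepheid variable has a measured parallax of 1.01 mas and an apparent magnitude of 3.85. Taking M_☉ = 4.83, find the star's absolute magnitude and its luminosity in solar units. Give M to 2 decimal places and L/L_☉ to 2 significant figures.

d = 1/p = 1000/1.01 mas = 990.1 pc
M = m − 5 log₁₀ d + 5 = 3.85 − 5·2.9957 + 5 = -6.128
M − M_☉ = -6.128 − 4.83 = -10.958
L/L_☉ = 10^(−0.4 × -10.958) = 24170

M ≈ -6.13; L/L_☉ ≈ 24000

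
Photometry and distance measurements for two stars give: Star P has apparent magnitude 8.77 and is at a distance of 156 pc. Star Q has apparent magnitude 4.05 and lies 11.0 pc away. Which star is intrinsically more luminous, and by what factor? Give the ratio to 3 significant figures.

Star P is more luminous, by a factor of 2.60.

Star P: M = m − 5 log₁₀ d + 5 = 8.77 − 5·2.1931 + 5 = 2.804
Star Q: M = m − 5 log₁₀ d + 5 = 4.05 − 5·1.0414 + 5 = 3.843
ΔM = M_P − M_Q = 2.804 − (3.843) = -1.039; smaller M is more luminous → Star P.
L ratio = 10^(0.4 |ΔM|) = 10^0.415 = 2.603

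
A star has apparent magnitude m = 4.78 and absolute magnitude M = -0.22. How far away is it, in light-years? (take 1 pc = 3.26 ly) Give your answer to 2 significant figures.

Distance modulus: m − M = 4.78 − (-0.22) = 5.000
m − M = 5 log₁₀ d − 5
log₁₀ d = (m − M)/5 + 1 = 2.0000
d = 10^2.0000 = 100.0 pc
= 326.0 ly

d ≈ 330 ly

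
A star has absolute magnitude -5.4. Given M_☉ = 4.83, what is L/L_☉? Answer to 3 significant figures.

L/L_☉ ≈ 12400

M − M_☉ = -5.4 − 4.83 = -10.230
L/L_☉ = 10^(−0.4 (M − M_☉)) = 10^4.092 = 12360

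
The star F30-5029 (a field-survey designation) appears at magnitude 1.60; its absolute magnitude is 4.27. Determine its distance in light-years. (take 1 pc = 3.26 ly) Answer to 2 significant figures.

d ≈ 9.5 ly

Distance modulus: m − M = 1.60 − (4.27) = -2.670
m − M = 5 log₁₀ d − 5
log₁₀ d = (m − M)/5 + 1 = 0.4660
d = 10^0.4660 = 2.924 pc
= 9.533 ly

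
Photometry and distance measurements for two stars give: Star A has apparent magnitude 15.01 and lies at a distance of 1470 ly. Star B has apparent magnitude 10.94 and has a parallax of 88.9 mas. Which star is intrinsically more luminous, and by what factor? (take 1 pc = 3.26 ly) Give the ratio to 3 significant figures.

Star A is more luminous, by a factor of 37.8.

Star A: d = 1470 ly / 3.26 = 450.9 pc
Star A: M = m − 5 log₁₀ d + 5 = 15.01 − 5·2.6541 + 5 = 6.740
Star B: p = 88.9 mas = 0.0889″ → d = 1/p = 11.25 pc
Star B: M = m − 5 log₁₀ d + 5 = 10.94 − 5·1.0511 + 5 = 10.685
ΔM = M_A − M_B = 6.740 − (10.685) = -3.945; smaller M is more luminous → Star A.
L ratio = 10^(0.4 |ΔM|) = 10^1.578 = 37.84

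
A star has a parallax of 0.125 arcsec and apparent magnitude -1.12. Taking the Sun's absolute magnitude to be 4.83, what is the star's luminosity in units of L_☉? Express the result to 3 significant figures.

d = 1/p = 1/0.125″ = 8.000 pc
M = m − 5 log₁₀ d + 5 = -1.12 − 5·0.9031 + 5 = -0.635
M − M_☉ = -0.635 − 4.83 = -5.465
L/L_☉ = 10^(−0.4 × -5.465) = 153.5

L/L_☉ ≈ 154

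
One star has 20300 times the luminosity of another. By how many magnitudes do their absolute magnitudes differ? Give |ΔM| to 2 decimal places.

Pogson: ΔM = −2.5 log₁₀(ratio) = −2.5 log₁₀(20300) = −2.5 × 4.3075 = -10.769

|ΔM| ≈ 10.77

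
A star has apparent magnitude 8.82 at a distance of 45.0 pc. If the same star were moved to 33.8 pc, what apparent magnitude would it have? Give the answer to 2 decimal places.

Flux ∝ 1/d², so Δm = 5 log₁₀(d₂/d₁) = 5 log₁₀(33.8/45.0) = -0.621
m₂ = m₁ + Δm = 8.82 + (-0.621) = 8.199

m ≈ 8.20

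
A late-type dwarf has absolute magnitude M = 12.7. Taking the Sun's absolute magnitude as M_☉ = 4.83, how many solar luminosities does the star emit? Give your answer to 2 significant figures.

M − M_☉ = 12.7 − 4.83 = 7.870
L/L_☉ = 10^(−0.4 (M − M_☉)) = 10^-3.148 = 7.112×10^-4

L/L_☉ ≈ 7.1×10^-4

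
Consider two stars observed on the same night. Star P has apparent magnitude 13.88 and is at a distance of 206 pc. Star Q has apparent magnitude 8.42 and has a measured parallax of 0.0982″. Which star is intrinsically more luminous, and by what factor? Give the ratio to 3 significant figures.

Star P is more luminous, by a factor of 2.68.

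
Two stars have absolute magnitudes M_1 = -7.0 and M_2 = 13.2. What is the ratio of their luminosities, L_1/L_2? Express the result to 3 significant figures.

L_1/L_2 ≈ 1.20×10^8

ΔM = M_1 − M_2 = -20.2
L_1/L_2 = 10^(−0.4 ΔM) = 10^8.080 = 1.202×10^8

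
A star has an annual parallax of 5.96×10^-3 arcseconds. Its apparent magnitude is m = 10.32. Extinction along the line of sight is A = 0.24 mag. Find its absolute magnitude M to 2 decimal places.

M ≈ 3.96

d = 1/p = 1/5.96×10^-3″ = 167.8 pc
5 log₁₀(d/10 pc) = 5 log₁₀(167.8) − 5 = 6.124
M = m − 5 log₁₀(d/10) − A = 10.32 − 6.124 − 0.24 = 3.956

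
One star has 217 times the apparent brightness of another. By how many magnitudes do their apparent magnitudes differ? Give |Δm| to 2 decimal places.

|Δm| ≈ 5.84

Pogson: Δm = −2.5 log₁₀(ratio) = −2.5 log₁₀(217) = −2.5 × 2.3365 = -5.841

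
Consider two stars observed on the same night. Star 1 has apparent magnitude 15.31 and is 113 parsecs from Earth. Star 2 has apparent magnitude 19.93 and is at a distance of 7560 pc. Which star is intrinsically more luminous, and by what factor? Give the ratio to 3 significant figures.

Star 2 is more luminous, by a factor of 63.5.

Star 1: M = m − 5 log₁₀ d + 5 = 15.31 − 5·2.0531 + 5 = 10.045
Star 2: M = m − 5 log₁₀ d + 5 = 19.93 − 5·3.8785 + 5 = 5.537
ΔM = M_1 − M_2 = 10.045 − (5.537) = 4.507; smaller M is more luminous → Star 2.
L ratio = 10^(0.4 |ΔM|) = 10^1.803 = 63.52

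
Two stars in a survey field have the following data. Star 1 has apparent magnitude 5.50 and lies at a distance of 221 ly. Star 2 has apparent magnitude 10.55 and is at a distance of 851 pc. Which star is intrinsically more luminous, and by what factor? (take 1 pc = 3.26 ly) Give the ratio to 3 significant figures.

Star 2 is more luminous, by a factor of 1.50.

Star 1: d = 221 ly / 3.26 = 67.79 pc
Star 1: M = m − 5 log₁₀ d + 5 = 5.50 − 5·1.8312 + 5 = 1.344
Star 2: M = m − 5 log₁₀ d + 5 = 10.55 − 5·2.9299 + 5 = 0.900
ΔM = M_1 − M_2 = 1.344 − (0.900) = 0.444; smaller M is more luminous → Star 2.
L ratio = 10^(0.4 |ΔM|) = 10^0.178 = 1.505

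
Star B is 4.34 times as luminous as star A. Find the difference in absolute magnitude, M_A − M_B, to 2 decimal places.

M_A − M_B ≈ 1.59

Pogson: ΔM = −2.5 log₁₀(ratio) = −2.5 log₁₀(4.34) = −2.5 × 0.6375 = -1.594
Star B is brighter so has the smaller magnitude: M_A − M_B is positive.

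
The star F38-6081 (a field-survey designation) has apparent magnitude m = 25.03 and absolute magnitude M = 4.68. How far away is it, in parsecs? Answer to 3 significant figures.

d ≈ 117000 pc

Distance modulus: m − M = 25.03 − (4.68) = 20.350
m − M = 5 log₁₀ d − 5
log₁₀ d = (m − M)/5 + 1 = 5.0700
d = 10^5.0700 = 117500 pc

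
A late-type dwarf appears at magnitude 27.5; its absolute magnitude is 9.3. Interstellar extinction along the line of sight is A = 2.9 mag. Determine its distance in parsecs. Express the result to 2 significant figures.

m − M = 5 log₁₀(d/10 pc) + A  ⇒  27.5 − (9.3) − 2.9 = 5 log₁₀(d/10)
15.300 = 5 log₁₀(d/10)
log₁₀ d = (m − M − A)/5 + 1 = 4.0600
d = 10^4.0600 = 11480 pc

d ≈ 11000 pc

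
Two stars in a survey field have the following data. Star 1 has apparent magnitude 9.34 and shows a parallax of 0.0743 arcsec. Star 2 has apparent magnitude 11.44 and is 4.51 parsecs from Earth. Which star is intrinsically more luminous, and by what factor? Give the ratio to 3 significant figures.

Star 1 is more luminous, by a factor of 61.6.

Star 1: d = 1/p = 1/0.0743″ = 13.46 pc
Star 1: M = m − 5 log₁₀ d + 5 = 9.34 − 5·1.1290 + 5 = 8.695
Star 2: M = m − 5 log₁₀ d + 5 = 11.44 − 5·0.6542 + 5 = 13.169
ΔM = M_1 − M_2 = 8.695 − (13.169) = -4.474; smaller M is more luminous → Star 1.
L ratio = 10^(0.4 |ΔM|) = 10^1.790 = 61.61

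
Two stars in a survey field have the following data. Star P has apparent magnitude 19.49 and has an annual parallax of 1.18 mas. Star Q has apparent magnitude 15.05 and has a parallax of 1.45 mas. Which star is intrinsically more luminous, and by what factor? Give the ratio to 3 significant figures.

Star Q is more luminous, by a factor of 39.5.

Star P: p = 1.18 mas = 1.18×10^-3″ → d = 1/p = 847.5 pc
Star P: M = m − 5 log₁₀ d + 5 = 19.49 − 5·2.9281 + 5 = 9.849
Star Q: p = 1.45 mas = 1.45×10^-3″ → d = 1/p = 689.7 pc
Star Q: M = m − 5 log₁₀ d + 5 = 15.05 − 5·2.8386 + 5 = 5.857
ΔM = M_P − M_Q = 9.849 − (5.857) = 3.993; smaller M is more luminous → Star Q.
L ratio = 10^(0.4 |ΔM|) = 10^1.597 = 39.54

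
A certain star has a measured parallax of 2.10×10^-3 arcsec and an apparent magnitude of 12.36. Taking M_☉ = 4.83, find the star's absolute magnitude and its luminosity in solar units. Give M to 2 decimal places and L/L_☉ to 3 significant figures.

M ≈ 3.97; L/L_☉ ≈ 2.21

d = 1/p = 1/2.10×10^-3″ = 476.2 pc
M = m − 5 log₁₀ d + 5 = 12.36 − 5·2.6778 + 5 = 3.971
M − M_☉ = 3.971 − 4.83 = -0.859
L/L_☉ = 10^(−0.4 × -0.859) = 2.206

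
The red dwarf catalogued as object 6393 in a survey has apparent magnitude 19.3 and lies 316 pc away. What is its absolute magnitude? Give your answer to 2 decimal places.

M ≈ 11.80

5 log₁₀(d/10 pc) = 5 log₁₀(316.0) − 5 = 7.498
M = m − 5 log₁₀(d/10) = 19.3 − 7.498 = 11.802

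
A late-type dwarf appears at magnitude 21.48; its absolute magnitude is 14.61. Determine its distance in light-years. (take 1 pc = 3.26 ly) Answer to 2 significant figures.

d ≈ 770 ly

μ = m − M = 6.870
m − M = 5 log₁₀ d − 5
log₁₀ d = (m − M)/5 + 1 = 2.3740
d = 10^2.3740 = 236.6 pc
= 771.3 ly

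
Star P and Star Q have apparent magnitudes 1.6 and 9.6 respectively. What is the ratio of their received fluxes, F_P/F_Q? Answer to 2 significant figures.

F_P/F_Q ≈ 1600

Δm = 1.6 − (9.6) = -8.0
Flux ratio = 10^(−0.4 Δm) = 10^(−0.4 × -8.0) = 10^3.200 = 1585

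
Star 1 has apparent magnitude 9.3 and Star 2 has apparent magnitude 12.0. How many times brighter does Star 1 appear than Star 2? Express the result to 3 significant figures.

12.0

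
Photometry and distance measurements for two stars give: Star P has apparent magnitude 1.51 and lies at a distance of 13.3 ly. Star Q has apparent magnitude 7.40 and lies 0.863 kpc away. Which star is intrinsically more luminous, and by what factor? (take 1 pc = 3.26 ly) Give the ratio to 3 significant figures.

Star P: d = 13.3 ly / 3.26 = 4.080 pc
Star P: M = m − 5 log₁₀ d + 5 = 1.51 − 5·0.6106 + 5 = 3.457
Star Q: d = 0.863 kpc = 863.0 pc
Star Q: M = m − 5 log₁₀ d + 5 = 7.40 − 5·2.9360 + 5 = -2.280
ΔM = M_P − M_Q = 3.457 − (-2.280) = 5.737; smaller M is more luminous → Star Q.
L ratio = 10^(0.4 |ΔM|) = 10^2.295 = 197.1

Star Q is more luminous, by a factor of 197.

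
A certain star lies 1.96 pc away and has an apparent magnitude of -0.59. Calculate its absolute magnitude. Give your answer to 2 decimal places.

M ≈ 2.95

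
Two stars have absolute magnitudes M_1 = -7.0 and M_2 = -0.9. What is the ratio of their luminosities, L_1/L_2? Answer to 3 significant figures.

L_1/L_2 ≈ 275

ΔM = M_1 − M_2 = -6.1
L_1/L_2 = 10^(−0.4 ΔM) = 10^2.440 = 275.4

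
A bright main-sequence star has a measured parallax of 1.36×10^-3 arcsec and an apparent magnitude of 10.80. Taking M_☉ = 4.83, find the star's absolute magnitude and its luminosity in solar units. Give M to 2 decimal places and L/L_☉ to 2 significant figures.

M ≈ 1.47; L/L_☉ ≈ 22

d = 1/p = 1/1.36×10^-3″ = 735.3 pc
M = m − 5 log₁₀ d + 5 = 10.80 − 5·2.8665 + 5 = 1.468
M − M_☉ = 1.468 − 4.83 = -3.362
L/L_☉ = 10^(−0.4 × -3.362) = 22.13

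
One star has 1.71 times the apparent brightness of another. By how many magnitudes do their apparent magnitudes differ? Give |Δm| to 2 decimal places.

Pogson: Δm = −2.5 log₁₀(ratio) = −2.5 log₁₀(1.71) = −2.5 × 0.2330 = -0.582

|Δm| ≈ 0.58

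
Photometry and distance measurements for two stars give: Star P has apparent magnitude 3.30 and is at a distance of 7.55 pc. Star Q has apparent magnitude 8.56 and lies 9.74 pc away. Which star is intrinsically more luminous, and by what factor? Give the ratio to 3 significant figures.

Star P: M = m − 5 log₁₀ d + 5 = 3.30 − 5·0.8779 + 5 = 3.910
Star Q: M = m − 5 log₁₀ d + 5 = 8.56 − 5·0.9886 + 5 = 8.617
ΔM = M_P − M_Q = 3.910 − (8.617) = -4.707; smaller M is more luminous → Star P.
L ratio = 10^(0.4 |ΔM|) = 10^1.883 = 76.34

Star P is more luminous, by a factor of 76.3.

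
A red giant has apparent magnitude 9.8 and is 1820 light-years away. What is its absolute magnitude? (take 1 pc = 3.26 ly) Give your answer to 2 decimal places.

M ≈ 1.07

d = 1820 ly / 3.26 = 558.3 pc
5 log₁₀(d/10 pc) = 5 log₁₀(558.3) − 5 = 8.734
M = m − 5 log₁₀(d/10) = 9.8 − 8.734 = 1.066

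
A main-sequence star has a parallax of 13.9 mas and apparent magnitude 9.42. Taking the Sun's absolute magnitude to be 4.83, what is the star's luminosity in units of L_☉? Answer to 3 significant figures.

L/L_☉ ≈ 0.755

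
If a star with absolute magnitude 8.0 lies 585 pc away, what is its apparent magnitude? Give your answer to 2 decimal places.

m ≈ 16.84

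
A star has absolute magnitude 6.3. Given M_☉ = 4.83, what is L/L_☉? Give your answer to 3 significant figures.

L/L_☉ ≈ 0.258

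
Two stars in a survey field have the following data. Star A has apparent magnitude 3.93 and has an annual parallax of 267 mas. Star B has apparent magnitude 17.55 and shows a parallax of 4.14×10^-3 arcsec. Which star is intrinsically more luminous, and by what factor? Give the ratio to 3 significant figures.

Star A is more luminous, by a factor of 67.4.

Star A: p = 267 mas = 0.267″ → d = 1/p = 3.745 pc
Star A: M = m − 5 log₁₀ d + 5 = 3.93 − 5·0.5735 + 5 = 6.063
Star B: d = 1/p = 1/4.14×10^-3″ = 241.5 pc
Star B: M = m − 5 log₁₀ d + 5 = 17.55 − 5·2.3830 + 5 = 10.635
ΔM = M_A − M_B = 6.063 − (10.635) = -4.572; smaller M is more luminous → Star A.
L ratio = 10^(0.4 |ΔM|) = 10^1.829 = 67.45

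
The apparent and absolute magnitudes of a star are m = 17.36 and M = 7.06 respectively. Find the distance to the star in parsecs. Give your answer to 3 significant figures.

μ = m − M = 10.300
m − M = 5 log₁₀ d − 5
log₁₀ d = (m − M)/5 + 1 = 3.0600
d = 10^3.0600 = 1148 pc

d ≈ 1150 pc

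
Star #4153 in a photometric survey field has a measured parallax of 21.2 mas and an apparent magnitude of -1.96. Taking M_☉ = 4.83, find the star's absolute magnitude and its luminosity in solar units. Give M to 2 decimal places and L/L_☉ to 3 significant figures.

d = 1/p = 1000/21.2 mas = 47.17 pc
M = m − 5 log₁₀ d + 5 = -1.96 − 5·1.6737 + 5 = -5.328
M − M_☉ = -5.328 − 4.83 = -10.158
L/L_☉ = 10^(−0.4 × -10.158) = 11570

M ≈ -5.33; L/L_☉ ≈ 11600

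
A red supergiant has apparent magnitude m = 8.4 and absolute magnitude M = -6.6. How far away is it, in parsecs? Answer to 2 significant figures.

d ≈ 10000 pc

μ = m − M = 15.000
m − M = 5 log₁₀ d − 5
log₁₀ d = (m − M)/5 + 1 = 4.0000
d = 10^4.0000 = 10000 pc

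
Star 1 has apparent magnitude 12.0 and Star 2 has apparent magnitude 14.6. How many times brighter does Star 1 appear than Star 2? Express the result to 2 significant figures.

11

Δm = 12.0 − (14.6) = -2.6
Flux ratio = 10^(−0.4 Δm) = 10^(−0.4 × -2.6) = 10^1.040 = 10.96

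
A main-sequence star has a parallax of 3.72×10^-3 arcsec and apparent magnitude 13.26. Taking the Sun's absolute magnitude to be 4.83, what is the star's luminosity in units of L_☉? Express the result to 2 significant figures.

L/L_☉ ≈ 0.31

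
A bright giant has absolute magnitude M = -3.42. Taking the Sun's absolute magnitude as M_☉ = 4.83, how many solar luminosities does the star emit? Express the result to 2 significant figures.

L/L_☉ ≈ 2000

M − M_☉ = -3.42 − 4.83 = -8.250
L/L_☉ = 10^(−0.4 (M − M_☉)) = 10^3.300 = 1995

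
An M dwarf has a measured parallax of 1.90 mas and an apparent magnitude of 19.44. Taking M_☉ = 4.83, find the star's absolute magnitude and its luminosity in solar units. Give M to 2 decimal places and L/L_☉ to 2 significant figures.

d = 1/p = 1000/1.90 mas = 526.3 pc
M = m − 5 log₁₀ d + 5 = 19.44 − 5·2.7212 + 5 = 10.834
M − M_☉ = 10.834 − 4.83 = 6.004
L/L_☉ = 10^(−0.4 × 6.004) = 3.967×10^-3

M ≈ 10.83; L/L_☉ ≈ 4.0×10^-3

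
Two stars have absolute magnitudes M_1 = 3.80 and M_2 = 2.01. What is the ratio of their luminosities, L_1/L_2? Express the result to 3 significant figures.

L_1/L_2 ≈ 0.192

ΔM = M_1 − M_2 = 1.79
L_1/L_2 = 10^(−0.4 ΔM) = 10^-0.716 = 0.1923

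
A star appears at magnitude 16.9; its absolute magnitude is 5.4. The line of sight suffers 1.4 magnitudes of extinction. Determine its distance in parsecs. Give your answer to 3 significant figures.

d ≈ 1050 pc

m − M = 5 log₁₀(d/10 pc) + A  ⇒  16.9 − (5.4) − 1.4 = 5 log₁₀(d/10)
10.100 = 5 log₁₀(d/10)
log₁₀ d = (m − M − A)/5 + 1 = 3.0200
d = 10^3.0200 = 1047 pc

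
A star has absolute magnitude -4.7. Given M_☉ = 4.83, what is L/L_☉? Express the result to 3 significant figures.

L/L_☉ ≈ 6490

M − M_☉ = -4.7 − 4.83 = -9.530
L/L_☉ = 10^(−0.4 (M − M_☉)) = 10^3.812 = 6486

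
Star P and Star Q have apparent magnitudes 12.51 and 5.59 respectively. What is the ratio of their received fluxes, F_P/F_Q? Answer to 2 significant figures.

F_P/F_Q ≈ 1.7×10^-3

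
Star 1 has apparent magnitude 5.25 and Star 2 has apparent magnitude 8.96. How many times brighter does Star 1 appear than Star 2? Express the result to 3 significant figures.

30.5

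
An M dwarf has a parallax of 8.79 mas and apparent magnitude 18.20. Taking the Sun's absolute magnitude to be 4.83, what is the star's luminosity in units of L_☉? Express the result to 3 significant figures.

d = 1/p = 1000/8.79 mas = 113.8 pc
M = m − 5 log₁₀ d + 5 = 18.20 − 5·2.0560 + 5 = 12.920
M − M_☉ = 12.920 − 4.83 = 8.090
L/L_☉ = 10^(−0.4 × 8.090) = 5.808×10^-4

L/L_☉ ≈ 5.81×10^-4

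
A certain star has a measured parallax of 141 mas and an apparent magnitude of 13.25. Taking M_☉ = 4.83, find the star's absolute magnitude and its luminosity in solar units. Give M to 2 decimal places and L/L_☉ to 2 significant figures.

M ≈ 14.00; L/L_☉ ≈ 2.2×10^-4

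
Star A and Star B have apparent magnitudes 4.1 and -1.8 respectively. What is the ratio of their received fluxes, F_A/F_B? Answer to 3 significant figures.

F_A/F_B ≈ 4.37×10^-3

Magnitude difference = 5.9
Flux ratio = 10^(−0.4 Δm) = 10^(−0.4 × 5.9) = 10^-2.360 = 4.365×10^-3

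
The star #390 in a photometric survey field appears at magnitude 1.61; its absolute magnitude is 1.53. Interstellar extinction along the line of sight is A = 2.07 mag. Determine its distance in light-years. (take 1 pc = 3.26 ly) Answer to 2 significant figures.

d ≈ 13 ly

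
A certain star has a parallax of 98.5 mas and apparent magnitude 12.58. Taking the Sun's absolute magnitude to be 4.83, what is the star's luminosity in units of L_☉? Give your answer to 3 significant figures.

L/L_☉ ≈ 8.19×10^-4

d = 1/p = 1000/98.5 mas = 10.15 pc
M = m − 5 log₁₀ d + 5 = 12.58 − 5·1.0066 + 5 = 12.547
M − M_☉ = 12.547 − 4.83 = 7.717
L/L_☉ = 10^(−0.4 × 7.717) = 8.187×10^-4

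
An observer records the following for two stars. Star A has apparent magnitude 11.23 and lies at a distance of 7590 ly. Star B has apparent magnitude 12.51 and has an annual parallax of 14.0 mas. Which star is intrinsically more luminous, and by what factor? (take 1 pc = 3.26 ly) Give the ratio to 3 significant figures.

Star A: d = 7590 ly / 3.26 = 2328 pc
Star A: M = m − 5 log₁₀ d + 5 = 11.23 − 5·3.3670 + 5 = -0.605
Star B: p = 14.0 mas = 0.0140″ → d = 1/p = 71.43 pc
Star B: M = m − 5 log₁₀ d + 5 = 12.51 − 5·1.8539 + 5 = 8.241
ΔM = M_A − M_B = -0.605 − (8.241) = -8.846; smaller M is more luminous → Star A.
L ratio = 10^(0.4 |ΔM|) = 10^3.538 = 3454

Star A is more luminous, by a factor of 3450.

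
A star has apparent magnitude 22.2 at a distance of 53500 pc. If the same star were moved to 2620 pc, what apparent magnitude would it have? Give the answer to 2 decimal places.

Flux ∝ 1/d², so Δm = 5 log₁₀(d₂/d₁) = 5 log₁₀(2620/53500) = -6.550
m₂ = m₁ + Δm = 22.2 + (-6.550) = 15.650

m ≈ 15.65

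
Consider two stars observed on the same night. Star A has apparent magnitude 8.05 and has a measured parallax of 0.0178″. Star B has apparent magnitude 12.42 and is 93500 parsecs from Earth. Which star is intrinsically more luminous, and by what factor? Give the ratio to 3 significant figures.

Star B is more luminous, by a factor of 49500.

Star A: d = 1/p = 1/0.0178″ = 56.18 pc
Star A: M = m − 5 log₁₀ d + 5 = 8.05 − 5·1.7496 + 5 = 4.302
Star B: M = m − 5 log₁₀ d + 5 = 12.42 − 5·4.9708 + 5 = -7.434
ΔM = M_A − M_B = 4.302 − (-7.434) = 11.736; smaller M is more luminous → Star B.
L ratio = 10^(0.4 |ΔM|) = 10^4.694 = 49480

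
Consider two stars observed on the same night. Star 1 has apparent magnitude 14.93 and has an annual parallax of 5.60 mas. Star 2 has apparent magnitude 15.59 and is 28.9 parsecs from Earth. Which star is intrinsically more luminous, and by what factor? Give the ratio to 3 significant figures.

Star 1 is more luminous, by a factor of 70.1.

Star 1: p = 5.60 mas = 5.60×10^-3″ → d = 1/p = 178.6 pc
Star 1: M = m − 5 log₁₀ d + 5 = 14.93 − 5·2.2518 + 5 = 8.671
Star 2: M = m − 5 log₁₀ d + 5 = 15.59 − 5·1.4609 + 5 = 13.286
ΔM = M_1 − M_2 = 8.671 − (13.286) = -4.615; smaller M is more luminous → Star 1.
L ratio = 10^(0.4 |ΔM|) = 10^1.846 = 70.12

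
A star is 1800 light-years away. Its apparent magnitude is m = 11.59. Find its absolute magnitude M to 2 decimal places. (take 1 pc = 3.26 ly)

d = 1800 ly / 3.26 = 552.1 pc
5 log₁₀(d/10 pc) = 5 log₁₀(552.1) − 5 = 8.710
M = m − 5 log₁₀(d/10) = 11.59 − 8.710 = 2.880

M ≈ 2.88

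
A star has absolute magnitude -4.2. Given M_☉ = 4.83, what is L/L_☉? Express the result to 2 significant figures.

L/L_☉ ≈ 4100

M − M_☉ = -4.2 − 4.83 = -9.030
L/L_☉ = 10^(−0.4 (M − M_☉)) = 10^3.612 = 4093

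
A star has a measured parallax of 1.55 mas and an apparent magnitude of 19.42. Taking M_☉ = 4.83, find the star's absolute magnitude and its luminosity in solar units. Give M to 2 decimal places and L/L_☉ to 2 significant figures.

M ≈ 10.37; L/L_☉ ≈ 6.1×10^-3

d = 1/p = 1000/1.55 mas = 645.2 pc
M = m − 5 log₁₀ d + 5 = 19.42 − 5·2.8097 + 5 = 10.372
M − M_☉ = 10.372 − 4.83 = 5.542
L/L_☉ = 10^(−0.4 × 5.542) = 6.072×10^-3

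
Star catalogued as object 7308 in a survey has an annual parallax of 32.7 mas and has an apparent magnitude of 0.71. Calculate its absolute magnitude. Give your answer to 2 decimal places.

M ≈ -1.72

p = 32.7 mas = 0.0327″ → d = 1/p = 30.58 pc
5 log₁₀(d/10 pc) = 5 log₁₀(30.58) − 5 = 2.427
M = m − 5 log₁₀(d/10) = 0.71 − 2.427 = -1.717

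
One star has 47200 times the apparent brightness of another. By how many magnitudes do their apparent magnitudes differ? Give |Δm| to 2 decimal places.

|Δm| ≈ 11.68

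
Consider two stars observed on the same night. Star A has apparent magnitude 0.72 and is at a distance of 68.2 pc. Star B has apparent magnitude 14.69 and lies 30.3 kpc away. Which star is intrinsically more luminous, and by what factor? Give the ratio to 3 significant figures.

Star A is more luminous, by a factor of 1.96.

Star A: M = m − 5 log₁₀ d + 5 = 0.72 − 5·1.8338 + 5 = -3.449
Star B: d = 30.3 kpc = 30300 pc
Star B: M = m − 5 log₁₀ d + 5 = 14.69 − 5·4.4814 + 5 = -2.717
ΔM = M_A − M_B = -3.449 − (-2.717) = -0.732; smaller M is more luminous → Star A.
L ratio = 10^(0.4 |ΔM|) = 10^0.293 = 1.962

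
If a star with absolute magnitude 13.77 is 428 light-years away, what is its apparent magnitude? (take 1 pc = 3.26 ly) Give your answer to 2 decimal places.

m ≈ 19.36

d = 428 ly / 3.26 = 131.3 pc
m = M + 5 log₁₀ d − 5 = 13.77 + 5·2.1182 − 5 = 19.361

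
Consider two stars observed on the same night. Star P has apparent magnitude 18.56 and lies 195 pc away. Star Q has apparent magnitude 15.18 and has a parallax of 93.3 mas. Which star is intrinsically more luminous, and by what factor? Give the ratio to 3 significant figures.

Star P is more luminous, by a factor of 14.7.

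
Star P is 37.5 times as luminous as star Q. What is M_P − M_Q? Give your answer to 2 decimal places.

M_P − M_Q ≈ -3.94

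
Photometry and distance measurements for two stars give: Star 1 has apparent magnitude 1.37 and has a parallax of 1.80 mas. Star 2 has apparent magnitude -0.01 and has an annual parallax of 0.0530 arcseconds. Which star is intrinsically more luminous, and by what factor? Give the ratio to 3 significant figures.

Star 1 is more luminous, by a factor of 243.

Star 1: p = 1.80 mas = 1.80×10^-3″ → d = 1/p = 555.6 pc
Star 1: M = m − 5 log₁₀ d + 5 = 1.37 − 5·2.7447 + 5 = -7.354
Star 2: d = 1/p = 1/0.0530″ = 18.87 pc
Star 2: M = m − 5 log₁₀ d + 5 = -0.01 − 5·1.2757 + 5 = -1.389
ΔM = M_1 − M_2 = -7.354 − (-1.389) = -5.965; smaller M is more luminous → Star 1.
L ratio = 10^(0.4 |ΔM|) = 10^2.386 = 243.2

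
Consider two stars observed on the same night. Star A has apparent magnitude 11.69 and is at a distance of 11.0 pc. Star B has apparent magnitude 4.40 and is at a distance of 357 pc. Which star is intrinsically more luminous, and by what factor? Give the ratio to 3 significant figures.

Star B is more luminous, by a factor of 868000.

Star A: M = m − 5 log₁₀ d + 5 = 11.69 − 5·1.0414 + 5 = 11.483
Star B: M = m − 5 log₁₀ d + 5 = 4.40 − 5·2.5527 + 5 = -3.363
ΔM = M_A − M_B = 11.483 − (-3.363) = 14.846; smaller M is more luminous → Star B.
L ratio = 10^(0.4 |ΔM|) = 10^5.939 = 868100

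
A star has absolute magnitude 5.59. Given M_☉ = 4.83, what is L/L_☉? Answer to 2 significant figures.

L/L_☉ ≈ 0.50

M − M_☉ = 5.59 − 4.83 = 0.760
L/L_☉ = 10^(−0.4 (M − M_☉)) = 10^-0.304 = 0.4966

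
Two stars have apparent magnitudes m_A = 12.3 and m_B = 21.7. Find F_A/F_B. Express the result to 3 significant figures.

Magnitude difference = -9.4
Flux ratio = 10^(−0.4 Δm) = 10^(−0.4 × -9.4) = 10^3.760 = 5754

F_A/F_B ≈ 5750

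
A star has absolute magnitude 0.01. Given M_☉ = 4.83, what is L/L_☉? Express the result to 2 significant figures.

M − M_☉ = 0.01 − 4.83 = -4.820
L/L_☉ = 10^(−0.4 (M − M_☉)) = 10^1.928 = 84.72

L/L_☉ ≈ 85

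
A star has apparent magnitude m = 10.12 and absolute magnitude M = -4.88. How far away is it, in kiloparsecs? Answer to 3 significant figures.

μ = m − M = 15.000
m − M = 5 log₁₀ d − 5
log₁₀ d = (m − M)/5 + 1 = 4.0000
d = 10^4.0000 = 10000 pc
= 10.00 kpc

d ≈ 10.0 kpc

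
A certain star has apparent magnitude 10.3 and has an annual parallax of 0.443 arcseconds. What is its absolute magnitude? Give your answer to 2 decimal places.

d = 1/p = 1/0.443″ = 2.257 pc
5 log₁₀(d/10 pc) = 5 log₁₀(2.257) − 5 = -3.232
M = m − 5 log₁₀(d/10) = 10.3 + 3.232 = 13.532

M ≈ 13.53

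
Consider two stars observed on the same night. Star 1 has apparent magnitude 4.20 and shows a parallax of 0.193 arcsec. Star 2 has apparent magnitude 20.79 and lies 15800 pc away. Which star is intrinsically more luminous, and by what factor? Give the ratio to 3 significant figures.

Star 1: d = 1/p = 1/0.193″ = 5.181 pc
Star 1: M = m − 5 log₁₀ d + 5 = 4.20 − 5·0.7144 + 5 = 5.628
Star 2: M = m − 5 log₁₀ d + 5 = 20.79 − 5·4.1987 + 5 = 4.797
ΔM = M_1 − M_2 = 5.628 − (4.797) = 0.831; smaller M is more luminous → Star 2.
L ratio = 10^(0.4 |ΔM|) = 10^0.332 = 2.150

Star 2 is more luminous, by a factor of 2.15.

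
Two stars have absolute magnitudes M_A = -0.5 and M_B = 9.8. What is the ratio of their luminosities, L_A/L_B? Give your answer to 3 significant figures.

ΔM = M_A − M_B = -10.3
L_A/L_B = 10^(−0.4 ΔM) = 10^4.120 = 13180

L_A/L_B ≈ 13200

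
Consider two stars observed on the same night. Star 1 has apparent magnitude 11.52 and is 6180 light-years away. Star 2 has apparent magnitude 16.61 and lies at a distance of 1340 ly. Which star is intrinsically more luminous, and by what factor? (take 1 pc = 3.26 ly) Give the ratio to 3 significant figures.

Star 1: d = 6180 ly / 3.26 = 1896 pc
Star 1: M = m − 5 log₁₀ d + 5 = 11.52 − 5·3.2778 + 5 = 0.131
Star 2: d = 1340 ly / 3.26 = 411.0 pc
Star 2: M = m − 5 log₁₀ d + 5 = 16.61 − 5·2.6139 + 5 = 8.541
ΔM = M_1 − M_2 = 0.131 − (8.541) = -8.409; smaller M is more luminous → Star 1.
L ratio = 10^(0.4 |ΔM|) = 10^3.364 = 2311

Star 1 is more luminous, by a factor of 2310.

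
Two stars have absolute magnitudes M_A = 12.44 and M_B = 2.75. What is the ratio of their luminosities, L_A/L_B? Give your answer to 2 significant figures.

L_A/L_B ≈ 1.3×10^-4

ΔM = M_A − M_B = 9.69
L_A/L_B = 10^(−0.4 ΔM) = 10^-3.876 = 1.330×10^-4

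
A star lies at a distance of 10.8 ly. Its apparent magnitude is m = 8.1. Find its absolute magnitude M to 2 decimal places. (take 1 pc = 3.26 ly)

M ≈ 10.50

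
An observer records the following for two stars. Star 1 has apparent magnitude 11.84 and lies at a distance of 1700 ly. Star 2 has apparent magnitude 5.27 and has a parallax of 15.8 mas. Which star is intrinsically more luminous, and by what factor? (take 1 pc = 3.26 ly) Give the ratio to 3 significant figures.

Star 2 is more luminous, by a factor of 6.25.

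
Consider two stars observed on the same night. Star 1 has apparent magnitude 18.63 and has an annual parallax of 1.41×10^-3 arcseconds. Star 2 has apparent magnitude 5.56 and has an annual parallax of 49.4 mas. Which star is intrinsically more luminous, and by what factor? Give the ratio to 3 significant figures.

Star 1: d = 1/p = 1/1.41×10^-3″ = 709.2 pc
Star 1: M = m − 5 log₁₀ d + 5 = 18.63 − 5·2.8508 + 5 = 9.376
Star 2: p = 49.4 mas = 0.0494″ → d = 1/p = 20.24 pc
Star 2: M = m − 5 log₁₀ d + 5 = 5.56 − 5·1.3063 + 5 = 4.029
ΔM = M_1 − M_2 = 9.376 − (4.029) = 5.347; smaller M is more luminous → Star 2.
L ratio = 10^(0.4 |ΔM|) = 10^2.139 = 137.7

Star 2 is more luminous, by a factor of 138.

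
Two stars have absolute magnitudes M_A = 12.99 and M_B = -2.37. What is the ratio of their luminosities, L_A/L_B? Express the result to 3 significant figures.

L_A/L_B ≈ 7.18×10^-7

ΔM = M_A − M_B = 15.36
L_A/L_B = 10^(−0.4 ΔM) = 10^-6.144 = 7.178×10^-7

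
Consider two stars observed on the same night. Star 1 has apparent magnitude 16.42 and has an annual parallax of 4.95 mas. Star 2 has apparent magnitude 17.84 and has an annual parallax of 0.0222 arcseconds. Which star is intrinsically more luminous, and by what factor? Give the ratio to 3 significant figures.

Star 1 is more luminous, by a factor of 74.4.

Star 1: p = 4.95 mas = 4.95×10^-3″ → d = 1/p = 202.0 pc
Star 1: M = m − 5 log₁₀ d + 5 = 16.42 − 5·2.3054 + 5 = 9.893
Star 2: d = 1/p = 1/0.0222″ = 45.05 pc
Star 2: M = m − 5 log₁₀ d + 5 = 17.84 − 5·1.6536 + 5 = 14.572
ΔM = M_1 − M_2 = 9.893 − (14.572) = -4.679; smaller M is more luminous → Star 1.
L ratio = 10^(0.4 |ΔM|) = 10^1.871 = 74.39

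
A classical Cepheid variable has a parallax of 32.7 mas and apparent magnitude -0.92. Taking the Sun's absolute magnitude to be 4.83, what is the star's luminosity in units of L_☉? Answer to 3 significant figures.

L/L_☉ ≈ 1870

d = 1/p = 1000/32.7 mas = 30.58 pc
M = m − 5 log₁₀ d + 5 = -0.92 − 5·1.4855 + 5 = -3.347
M − M_☉ = -3.347 − 4.83 = -8.177
L/L_☉ = 10^(−0.4 × -8.177) = 1866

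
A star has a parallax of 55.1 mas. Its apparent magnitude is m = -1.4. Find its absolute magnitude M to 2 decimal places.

M ≈ -2.69

p = 55.1 mas = 0.0551″ → d = 1/p = 18.15 pc
5 log₁₀(d/10 pc) = 5 log₁₀(18.15) − 5 = 1.294
M = m − 5 log₁₀(d/10) = -1.4 − 1.294 = -2.694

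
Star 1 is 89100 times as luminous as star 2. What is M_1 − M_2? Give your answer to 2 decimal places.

M_1 − M_2 ≈ -12.37

Pogson: ΔM = −2.5 log₁₀(ratio) = −2.5 log₁₀(89100) = −2.5 × 4.9499 = -12.375
Star 1 is brighter, so it has the smaller magnitude: the difference is negative.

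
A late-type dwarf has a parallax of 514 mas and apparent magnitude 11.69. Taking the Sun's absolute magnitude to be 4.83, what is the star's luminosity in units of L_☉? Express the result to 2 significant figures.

d = 1/p = 1000/514 mas = 1.946 pc
M = m − 5 log₁₀ d + 5 = 11.69 − 5·0.2890 + 5 = 15.245
M − M_☉ = 15.245 − 4.83 = 10.415
L/L_☉ = 10^(−0.4 × 10.415) = 6.825×10^-5

L/L_☉ ≈ 6.8×10^-5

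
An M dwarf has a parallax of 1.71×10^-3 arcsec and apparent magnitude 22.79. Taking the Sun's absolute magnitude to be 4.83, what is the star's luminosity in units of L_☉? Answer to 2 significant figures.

L/L_☉ ≈ 2.2×10^-4

d = 1/p = 1/1.71×10^-3″ = 584.8 pc
M = m − 5 log₁₀ d + 5 = 22.79 − 5·2.7670 + 5 = 13.955
M − M_☉ = 13.955 − 4.83 = 9.125
L/L_☉ = 10^(−0.4 × 9.125) = 2.239×10^-4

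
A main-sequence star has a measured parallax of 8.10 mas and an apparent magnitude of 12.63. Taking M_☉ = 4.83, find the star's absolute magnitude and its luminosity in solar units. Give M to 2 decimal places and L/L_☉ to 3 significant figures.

M ≈ 7.17; L/L_☉ ≈ 0.116

d = 1/p = 1000/8.10 mas = 123.5 pc
M = m − 5 log₁₀ d + 5 = 12.63 − 5·2.0915 + 5 = 7.172
M − M_☉ = 7.172 − 4.83 = 2.342
L/L_☉ = 10^(−0.4 × 2.342) = 0.1156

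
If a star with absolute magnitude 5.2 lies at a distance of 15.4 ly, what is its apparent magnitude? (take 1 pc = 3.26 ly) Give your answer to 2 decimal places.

m ≈ 3.57

d = 15.4 ly / 3.26 = 4.724 pc
m = M + 5 log₁₀ d − 5 = 5.2 + 5·0.6743 − 5 = 3.572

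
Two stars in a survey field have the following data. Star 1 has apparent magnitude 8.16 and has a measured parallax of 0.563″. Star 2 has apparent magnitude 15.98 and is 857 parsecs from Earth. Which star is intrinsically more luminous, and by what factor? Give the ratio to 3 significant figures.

Star 1: d = 1/p = 1/0.563″ = 1.776 pc
Star 1: M = m − 5 log₁₀ d + 5 = 8.16 − 5·0.2495 + 5 = 11.913
Star 2: M = m − 5 log₁₀ d + 5 = 15.98 − 5·2.9330 + 5 = 6.315
ΔM = M_1 − M_2 = 11.913 − (6.315) = 5.597; smaller M is more luminous → Star 2.
L ratio = 10^(0.4 |ΔM|) = 10^2.239 = 173.4

Star 2 is more luminous, by a factor of 173.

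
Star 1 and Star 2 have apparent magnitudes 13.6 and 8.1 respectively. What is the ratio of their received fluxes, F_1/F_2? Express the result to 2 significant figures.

F_1/F_2 ≈ 6.3×10^-3

Δm = 13.6 − (8.1) = 5.5
Flux ratio = 10^(−0.4 Δm) = 10^(−0.4 × 5.5) = 10^-2.200 = 6.310×10^-3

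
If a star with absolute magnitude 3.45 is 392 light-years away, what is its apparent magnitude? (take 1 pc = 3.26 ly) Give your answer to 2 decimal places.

m ≈ 8.85

d = 392 ly / 3.26 = 120.2 pc
m = M + 5 log₁₀ d − 5 = 3.45 + 5·2.0801 − 5 = 8.850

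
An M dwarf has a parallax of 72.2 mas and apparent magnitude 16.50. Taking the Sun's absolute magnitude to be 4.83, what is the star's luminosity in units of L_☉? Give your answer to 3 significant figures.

d = 1/p = 1000/72.2 mas = 13.85 pc
M = m − 5 log₁₀ d + 5 = 16.50 − 5·1.1415 + 5 = 15.793
M − M_☉ = 15.793 − 4.83 = 10.963
L/L_☉ = 10^(−0.4 × 10.963) = 4.120×10^-5

L/L_☉ ≈ 4.12×10^-5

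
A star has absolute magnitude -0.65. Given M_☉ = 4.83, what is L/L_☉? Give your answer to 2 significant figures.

L/L_☉ ≈ 160

M − M_☉ = -0.65 − 4.83 = -5.480
L/L_☉ = 10^(−0.4 (M − M_☉)) = 10^2.192 = 155.6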